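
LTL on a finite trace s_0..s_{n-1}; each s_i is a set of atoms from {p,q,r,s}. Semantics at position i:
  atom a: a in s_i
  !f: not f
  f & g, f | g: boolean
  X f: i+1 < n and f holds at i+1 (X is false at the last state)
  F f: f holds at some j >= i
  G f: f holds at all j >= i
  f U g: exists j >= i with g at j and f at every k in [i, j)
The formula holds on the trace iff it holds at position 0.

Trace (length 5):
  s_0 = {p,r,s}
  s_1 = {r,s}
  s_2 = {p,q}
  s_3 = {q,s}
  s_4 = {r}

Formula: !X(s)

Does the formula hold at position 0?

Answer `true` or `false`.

Answer: false

Derivation:
s_0={p,r,s}: !X(s)=False X(s)=True s=True
s_1={r,s}: !X(s)=True X(s)=False s=True
s_2={p,q}: !X(s)=False X(s)=True s=False
s_3={q,s}: !X(s)=True X(s)=False s=True
s_4={r}: !X(s)=True X(s)=False s=False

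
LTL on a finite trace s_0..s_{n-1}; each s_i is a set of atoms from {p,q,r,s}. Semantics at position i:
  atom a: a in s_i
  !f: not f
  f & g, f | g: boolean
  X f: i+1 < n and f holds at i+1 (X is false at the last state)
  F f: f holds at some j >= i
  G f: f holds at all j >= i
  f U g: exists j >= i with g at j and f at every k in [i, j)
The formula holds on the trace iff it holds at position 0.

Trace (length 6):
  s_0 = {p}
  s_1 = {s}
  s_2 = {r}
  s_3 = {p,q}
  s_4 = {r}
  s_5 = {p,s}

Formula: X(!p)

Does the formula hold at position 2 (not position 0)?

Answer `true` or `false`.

s_0={p}: X(!p)=True !p=False p=True
s_1={s}: X(!p)=True !p=True p=False
s_2={r}: X(!p)=False !p=True p=False
s_3={p,q}: X(!p)=True !p=False p=True
s_4={r}: X(!p)=False !p=True p=False
s_5={p,s}: X(!p)=False !p=False p=True
Evaluating at position 2: result = False

Answer: false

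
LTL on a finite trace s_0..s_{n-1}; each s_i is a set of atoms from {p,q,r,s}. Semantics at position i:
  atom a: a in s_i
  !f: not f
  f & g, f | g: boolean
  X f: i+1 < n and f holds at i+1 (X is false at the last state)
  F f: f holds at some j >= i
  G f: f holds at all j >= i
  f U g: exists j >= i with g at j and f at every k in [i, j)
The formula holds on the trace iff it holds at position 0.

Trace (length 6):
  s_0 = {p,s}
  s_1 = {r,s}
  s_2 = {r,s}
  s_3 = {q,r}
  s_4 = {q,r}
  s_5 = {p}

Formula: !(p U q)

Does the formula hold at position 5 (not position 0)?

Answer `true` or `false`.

Answer: true

Derivation:
s_0={p,s}: !(p U q)=True (p U q)=False p=True q=False
s_1={r,s}: !(p U q)=True (p U q)=False p=False q=False
s_2={r,s}: !(p U q)=True (p U q)=False p=False q=False
s_3={q,r}: !(p U q)=False (p U q)=True p=False q=True
s_4={q,r}: !(p U q)=False (p U q)=True p=False q=True
s_5={p}: !(p U q)=True (p U q)=False p=True q=False
Evaluating at position 5: result = True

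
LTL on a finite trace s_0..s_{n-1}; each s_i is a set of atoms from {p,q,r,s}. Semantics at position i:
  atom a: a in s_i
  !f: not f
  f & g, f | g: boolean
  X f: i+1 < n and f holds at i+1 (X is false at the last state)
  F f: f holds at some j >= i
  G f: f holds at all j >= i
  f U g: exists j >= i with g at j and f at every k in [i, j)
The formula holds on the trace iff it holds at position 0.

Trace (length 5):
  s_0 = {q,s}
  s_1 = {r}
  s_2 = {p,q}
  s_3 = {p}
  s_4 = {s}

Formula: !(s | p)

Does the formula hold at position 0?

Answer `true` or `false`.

s_0={q,s}: !(s | p)=False (s | p)=True s=True p=False
s_1={r}: !(s | p)=True (s | p)=False s=False p=False
s_2={p,q}: !(s | p)=False (s | p)=True s=False p=True
s_3={p}: !(s | p)=False (s | p)=True s=False p=True
s_4={s}: !(s | p)=False (s | p)=True s=True p=False

Answer: false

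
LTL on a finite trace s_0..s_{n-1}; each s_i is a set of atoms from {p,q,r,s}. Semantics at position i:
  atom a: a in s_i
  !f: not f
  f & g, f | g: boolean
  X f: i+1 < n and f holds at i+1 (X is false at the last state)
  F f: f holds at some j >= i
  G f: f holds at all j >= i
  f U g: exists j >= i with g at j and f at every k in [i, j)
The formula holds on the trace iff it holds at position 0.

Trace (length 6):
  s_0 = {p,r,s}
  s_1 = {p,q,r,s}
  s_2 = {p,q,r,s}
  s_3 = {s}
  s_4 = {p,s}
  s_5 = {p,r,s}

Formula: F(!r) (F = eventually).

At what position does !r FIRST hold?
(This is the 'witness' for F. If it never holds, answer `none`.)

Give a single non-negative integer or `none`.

s_0={p,r,s}: !r=False r=True
s_1={p,q,r,s}: !r=False r=True
s_2={p,q,r,s}: !r=False r=True
s_3={s}: !r=True r=False
s_4={p,s}: !r=True r=False
s_5={p,r,s}: !r=False r=True
F(!r) holds; first witness at position 3.

Answer: 3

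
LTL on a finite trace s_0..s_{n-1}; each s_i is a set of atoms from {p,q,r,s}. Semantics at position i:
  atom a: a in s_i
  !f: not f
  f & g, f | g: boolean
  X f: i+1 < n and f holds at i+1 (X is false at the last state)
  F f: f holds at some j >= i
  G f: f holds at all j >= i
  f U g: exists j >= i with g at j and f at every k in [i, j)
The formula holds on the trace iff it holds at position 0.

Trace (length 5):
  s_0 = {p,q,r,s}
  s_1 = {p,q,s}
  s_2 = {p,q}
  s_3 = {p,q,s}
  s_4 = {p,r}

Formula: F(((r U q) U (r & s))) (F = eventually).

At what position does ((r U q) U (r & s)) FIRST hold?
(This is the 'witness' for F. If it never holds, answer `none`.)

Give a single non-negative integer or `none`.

s_0={p,q,r,s}: ((r U q) U (r & s))=True (r U q)=True r=True q=True (r & s)=True s=True
s_1={p,q,s}: ((r U q) U (r & s))=False (r U q)=True r=False q=True (r & s)=False s=True
s_2={p,q}: ((r U q) U (r & s))=False (r U q)=True r=False q=True (r & s)=False s=False
s_3={p,q,s}: ((r U q) U (r & s))=False (r U q)=True r=False q=True (r & s)=False s=True
s_4={p,r}: ((r U q) U (r & s))=False (r U q)=False r=True q=False (r & s)=False s=False
F(((r U q) U (r & s))) holds; first witness at position 0.

Answer: 0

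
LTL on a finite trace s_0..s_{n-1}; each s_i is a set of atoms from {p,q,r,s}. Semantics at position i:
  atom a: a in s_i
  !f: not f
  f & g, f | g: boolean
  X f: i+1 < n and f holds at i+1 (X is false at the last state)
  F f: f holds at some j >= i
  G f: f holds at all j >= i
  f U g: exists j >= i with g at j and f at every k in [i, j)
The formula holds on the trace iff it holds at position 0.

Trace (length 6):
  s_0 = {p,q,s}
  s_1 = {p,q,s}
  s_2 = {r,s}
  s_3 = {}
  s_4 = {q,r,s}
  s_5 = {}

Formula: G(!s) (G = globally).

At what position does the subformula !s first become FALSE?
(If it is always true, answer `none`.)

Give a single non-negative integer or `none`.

Answer: 0

Derivation:
s_0={p,q,s}: !s=False s=True
s_1={p,q,s}: !s=False s=True
s_2={r,s}: !s=False s=True
s_3={}: !s=True s=False
s_4={q,r,s}: !s=False s=True
s_5={}: !s=True s=False
G(!s) holds globally = False
First violation at position 0.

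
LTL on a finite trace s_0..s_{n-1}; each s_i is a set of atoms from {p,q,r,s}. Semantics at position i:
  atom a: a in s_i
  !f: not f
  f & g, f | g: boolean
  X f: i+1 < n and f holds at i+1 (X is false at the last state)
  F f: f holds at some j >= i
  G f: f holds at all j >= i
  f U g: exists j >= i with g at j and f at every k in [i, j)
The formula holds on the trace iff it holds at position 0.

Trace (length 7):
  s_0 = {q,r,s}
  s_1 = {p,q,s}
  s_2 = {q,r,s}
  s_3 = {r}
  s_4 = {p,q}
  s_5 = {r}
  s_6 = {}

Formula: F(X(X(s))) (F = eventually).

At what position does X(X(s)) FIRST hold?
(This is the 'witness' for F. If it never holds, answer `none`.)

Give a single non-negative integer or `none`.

Answer: 0

Derivation:
s_0={q,r,s}: X(X(s))=True X(s)=True s=True
s_1={p,q,s}: X(X(s))=False X(s)=True s=True
s_2={q,r,s}: X(X(s))=False X(s)=False s=True
s_3={r}: X(X(s))=False X(s)=False s=False
s_4={p,q}: X(X(s))=False X(s)=False s=False
s_5={r}: X(X(s))=False X(s)=False s=False
s_6={}: X(X(s))=False X(s)=False s=False
F(X(X(s))) holds; first witness at position 0.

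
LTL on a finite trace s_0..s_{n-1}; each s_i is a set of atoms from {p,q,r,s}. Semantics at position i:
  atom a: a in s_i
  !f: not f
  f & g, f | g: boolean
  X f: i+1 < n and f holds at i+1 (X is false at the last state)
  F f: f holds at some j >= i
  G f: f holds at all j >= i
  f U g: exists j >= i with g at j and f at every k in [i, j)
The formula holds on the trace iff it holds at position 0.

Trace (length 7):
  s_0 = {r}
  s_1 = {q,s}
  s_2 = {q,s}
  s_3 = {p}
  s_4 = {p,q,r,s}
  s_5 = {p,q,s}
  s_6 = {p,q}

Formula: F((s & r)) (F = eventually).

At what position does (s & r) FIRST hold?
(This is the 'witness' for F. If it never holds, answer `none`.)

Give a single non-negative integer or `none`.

s_0={r}: (s & r)=False s=False r=True
s_1={q,s}: (s & r)=False s=True r=False
s_2={q,s}: (s & r)=False s=True r=False
s_3={p}: (s & r)=False s=False r=False
s_4={p,q,r,s}: (s & r)=True s=True r=True
s_5={p,q,s}: (s & r)=False s=True r=False
s_6={p,q}: (s & r)=False s=False r=False
F((s & r)) holds; first witness at position 4.

Answer: 4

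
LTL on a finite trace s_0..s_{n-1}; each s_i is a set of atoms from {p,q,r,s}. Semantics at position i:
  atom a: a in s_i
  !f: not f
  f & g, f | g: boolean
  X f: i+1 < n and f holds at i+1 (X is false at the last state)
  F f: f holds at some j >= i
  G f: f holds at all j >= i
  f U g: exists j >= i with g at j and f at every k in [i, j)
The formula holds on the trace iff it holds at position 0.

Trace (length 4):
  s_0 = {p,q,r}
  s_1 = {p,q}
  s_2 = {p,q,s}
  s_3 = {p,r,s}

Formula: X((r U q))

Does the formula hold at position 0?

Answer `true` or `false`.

s_0={p,q,r}: X((r U q))=True (r U q)=True r=True q=True
s_1={p,q}: X((r U q))=True (r U q)=True r=False q=True
s_2={p,q,s}: X((r U q))=False (r U q)=True r=False q=True
s_3={p,r,s}: X((r U q))=False (r U q)=False r=True q=False

Answer: true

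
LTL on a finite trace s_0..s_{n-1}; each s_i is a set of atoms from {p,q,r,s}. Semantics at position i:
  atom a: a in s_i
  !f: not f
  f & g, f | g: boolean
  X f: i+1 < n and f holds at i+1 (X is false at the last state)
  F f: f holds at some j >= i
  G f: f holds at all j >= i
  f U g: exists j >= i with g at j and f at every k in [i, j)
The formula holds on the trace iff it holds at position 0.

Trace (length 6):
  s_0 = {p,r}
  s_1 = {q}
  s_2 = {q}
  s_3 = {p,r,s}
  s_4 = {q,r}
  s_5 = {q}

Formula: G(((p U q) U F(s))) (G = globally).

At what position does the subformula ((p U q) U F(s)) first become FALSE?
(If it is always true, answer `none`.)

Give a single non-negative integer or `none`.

Answer: 4

Derivation:
s_0={p,r}: ((p U q) U F(s))=True (p U q)=True p=True q=False F(s)=True s=False
s_1={q}: ((p U q) U F(s))=True (p U q)=True p=False q=True F(s)=True s=False
s_2={q}: ((p U q) U F(s))=True (p U q)=True p=False q=True F(s)=True s=False
s_3={p,r,s}: ((p U q) U F(s))=True (p U q)=True p=True q=False F(s)=True s=True
s_4={q,r}: ((p U q) U F(s))=False (p U q)=True p=False q=True F(s)=False s=False
s_5={q}: ((p U q) U F(s))=False (p U q)=True p=False q=True F(s)=False s=False
G(((p U q) U F(s))) holds globally = False
First violation at position 4.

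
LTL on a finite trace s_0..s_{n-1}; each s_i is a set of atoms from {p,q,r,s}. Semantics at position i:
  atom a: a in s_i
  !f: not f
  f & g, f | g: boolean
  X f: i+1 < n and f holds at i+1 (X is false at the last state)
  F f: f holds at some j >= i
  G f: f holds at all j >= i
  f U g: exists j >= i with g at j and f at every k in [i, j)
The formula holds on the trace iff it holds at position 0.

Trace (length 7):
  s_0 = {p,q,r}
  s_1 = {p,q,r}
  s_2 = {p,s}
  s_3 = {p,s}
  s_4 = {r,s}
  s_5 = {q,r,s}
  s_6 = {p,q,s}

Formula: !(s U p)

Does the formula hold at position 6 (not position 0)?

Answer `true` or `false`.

s_0={p,q,r}: !(s U p)=False (s U p)=True s=False p=True
s_1={p,q,r}: !(s U p)=False (s U p)=True s=False p=True
s_2={p,s}: !(s U p)=False (s U p)=True s=True p=True
s_3={p,s}: !(s U p)=False (s U p)=True s=True p=True
s_4={r,s}: !(s U p)=False (s U p)=True s=True p=False
s_5={q,r,s}: !(s U p)=False (s U p)=True s=True p=False
s_6={p,q,s}: !(s U p)=False (s U p)=True s=True p=True
Evaluating at position 6: result = False

Answer: false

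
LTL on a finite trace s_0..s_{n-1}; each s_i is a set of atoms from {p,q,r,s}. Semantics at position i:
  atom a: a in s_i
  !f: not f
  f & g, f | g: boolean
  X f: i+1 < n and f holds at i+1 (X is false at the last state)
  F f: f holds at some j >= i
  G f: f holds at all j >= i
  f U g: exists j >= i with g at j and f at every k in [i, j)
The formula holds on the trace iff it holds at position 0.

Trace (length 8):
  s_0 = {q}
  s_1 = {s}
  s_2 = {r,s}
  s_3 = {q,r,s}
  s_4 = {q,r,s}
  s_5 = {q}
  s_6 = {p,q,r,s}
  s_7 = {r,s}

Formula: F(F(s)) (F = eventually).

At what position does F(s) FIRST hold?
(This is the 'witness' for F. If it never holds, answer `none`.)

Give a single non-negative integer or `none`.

Answer: 0

Derivation:
s_0={q}: F(s)=True s=False
s_1={s}: F(s)=True s=True
s_2={r,s}: F(s)=True s=True
s_3={q,r,s}: F(s)=True s=True
s_4={q,r,s}: F(s)=True s=True
s_5={q}: F(s)=True s=False
s_6={p,q,r,s}: F(s)=True s=True
s_7={r,s}: F(s)=True s=True
F(F(s)) holds; first witness at position 0.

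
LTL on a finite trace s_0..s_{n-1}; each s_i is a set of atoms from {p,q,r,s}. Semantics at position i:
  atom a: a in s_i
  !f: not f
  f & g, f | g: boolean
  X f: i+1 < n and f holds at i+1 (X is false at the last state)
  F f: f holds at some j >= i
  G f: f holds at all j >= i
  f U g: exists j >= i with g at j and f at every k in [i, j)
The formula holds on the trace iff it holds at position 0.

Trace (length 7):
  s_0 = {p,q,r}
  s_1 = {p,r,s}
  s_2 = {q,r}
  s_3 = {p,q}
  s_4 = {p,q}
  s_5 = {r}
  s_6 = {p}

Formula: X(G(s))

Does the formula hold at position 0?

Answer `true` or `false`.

s_0={p,q,r}: X(G(s))=False G(s)=False s=False
s_1={p,r,s}: X(G(s))=False G(s)=False s=True
s_2={q,r}: X(G(s))=False G(s)=False s=False
s_3={p,q}: X(G(s))=False G(s)=False s=False
s_4={p,q}: X(G(s))=False G(s)=False s=False
s_5={r}: X(G(s))=False G(s)=False s=False
s_6={p}: X(G(s))=False G(s)=False s=False

Answer: false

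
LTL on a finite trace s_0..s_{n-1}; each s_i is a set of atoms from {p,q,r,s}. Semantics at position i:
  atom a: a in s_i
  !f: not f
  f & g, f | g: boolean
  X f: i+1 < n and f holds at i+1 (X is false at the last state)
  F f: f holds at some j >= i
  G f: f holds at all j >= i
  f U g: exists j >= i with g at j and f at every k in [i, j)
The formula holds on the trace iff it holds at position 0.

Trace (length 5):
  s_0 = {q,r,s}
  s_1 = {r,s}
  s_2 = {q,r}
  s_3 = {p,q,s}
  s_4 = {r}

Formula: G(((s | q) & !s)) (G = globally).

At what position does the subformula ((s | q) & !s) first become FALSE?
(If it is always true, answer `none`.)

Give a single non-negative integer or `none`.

s_0={q,r,s}: ((s | q) & !s)=False (s | q)=True s=True q=True !s=False
s_1={r,s}: ((s | q) & !s)=False (s | q)=True s=True q=False !s=False
s_2={q,r}: ((s | q) & !s)=True (s | q)=True s=False q=True !s=True
s_3={p,q,s}: ((s | q) & !s)=False (s | q)=True s=True q=True !s=False
s_4={r}: ((s | q) & !s)=False (s | q)=False s=False q=False !s=True
G(((s | q) & !s)) holds globally = False
First violation at position 0.

Answer: 0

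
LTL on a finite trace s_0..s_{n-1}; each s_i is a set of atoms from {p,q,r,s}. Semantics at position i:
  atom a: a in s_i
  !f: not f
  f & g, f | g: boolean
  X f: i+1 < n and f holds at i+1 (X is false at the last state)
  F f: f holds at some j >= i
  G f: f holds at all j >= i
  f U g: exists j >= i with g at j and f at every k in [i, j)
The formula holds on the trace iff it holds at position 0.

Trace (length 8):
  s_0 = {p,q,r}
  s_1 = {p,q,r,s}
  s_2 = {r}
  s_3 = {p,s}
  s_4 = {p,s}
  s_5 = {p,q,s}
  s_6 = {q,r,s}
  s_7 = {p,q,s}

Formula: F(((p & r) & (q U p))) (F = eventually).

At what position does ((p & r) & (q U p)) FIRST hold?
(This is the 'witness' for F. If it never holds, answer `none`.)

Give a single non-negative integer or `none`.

s_0={p,q,r}: ((p & r) & (q U p))=True (p & r)=True p=True r=True (q U p)=True q=True
s_1={p,q,r,s}: ((p & r) & (q U p))=True (p & r)=True p=True r=True (q U p)=True q=True
s_2={r}: ((p & r) & (q U p))=False (p & r)=False p=False r=True (q U p)=False q=False
s_3={p,s}: ((p & r) & (q U p))=False (p & r)=False p=True r=False (q U p)=True q=False
s_4={p,s}: ((p & r) & (q U p))=False (p & r)=False p=True r=False (q U p)=True q=False
s_5={p,q,s}: ((p & r) & (q U p))=False (p & r)=False p=True r=False (q U p)=True q=True
s_6={q,r,s}: ((p & r) & (q U p))=False (p & r)=False p=False r=True (q U p)=True q=True
s_7={p,q,s}: ((p & r) & (q U p))=False (p & r)=False p=True r=False (q U p)=True q=True
F(((p & r) & (q U p))) holds; first witness at position 0.

Answer: 0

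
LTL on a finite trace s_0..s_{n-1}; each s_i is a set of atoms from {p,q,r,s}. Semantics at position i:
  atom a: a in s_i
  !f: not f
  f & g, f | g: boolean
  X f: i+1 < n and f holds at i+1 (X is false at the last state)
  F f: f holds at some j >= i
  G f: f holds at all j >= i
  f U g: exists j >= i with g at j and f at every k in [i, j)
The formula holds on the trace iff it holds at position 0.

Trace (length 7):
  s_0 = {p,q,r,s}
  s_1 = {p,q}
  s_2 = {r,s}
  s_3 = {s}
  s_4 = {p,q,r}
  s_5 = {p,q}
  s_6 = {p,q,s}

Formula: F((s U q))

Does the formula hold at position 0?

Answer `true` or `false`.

s_0={p,q,r,s}: F((s U q))=True (s U q)=True s=True q=True
s_1={p,q}: F((s U q))=True (s U q)=True s=False q=True
s_2={r,s}: F((s U q))=True (s U q)=True s=True q=False
s_3={s}: F((s U q))=True (s U q)=True s=True q=False
s_4={p,q,r}: F((s U q))=True (s U q)=True s=False q=True
s_5={p,q}: F((s U q))=True (s U q)=True s=False q=True
s_6={p,q,s}: F((s U q))=True (s U q)=True s=True q=True

Answer: true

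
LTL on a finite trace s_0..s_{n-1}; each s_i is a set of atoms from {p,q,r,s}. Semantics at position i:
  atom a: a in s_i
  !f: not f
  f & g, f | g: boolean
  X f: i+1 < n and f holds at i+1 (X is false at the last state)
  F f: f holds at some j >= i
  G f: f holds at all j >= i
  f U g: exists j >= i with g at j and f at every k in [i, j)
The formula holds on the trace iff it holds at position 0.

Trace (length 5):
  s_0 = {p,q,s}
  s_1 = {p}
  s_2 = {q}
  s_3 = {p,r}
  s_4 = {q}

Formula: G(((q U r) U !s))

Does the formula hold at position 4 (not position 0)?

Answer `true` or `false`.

Answer: true

Derivation:
s_0={p,q,s}: G(((q U r) U !s))=False ((q U r) U !s)=False (q U r)=False q=True r=False !s=False s=True
s_1={p}: G(((q U r) U !s))=True ((q U r) U !s)=True (q U r)=False q=False r=False !s=True s=False
s_2={q}: G(((q U r) U !s))=True ((q U r) U !s)=True (q U r)=True q=True r=False !s=True s=False
s_3={p,r}: G(((q U r) U !s))=True ((q U r) U !s)=True (q U r)=True q=False r=True !s=True s=False
s_4={q}: G(((q U r) U !s))=True ((q U r) U !s)=True (q U r)=False q=True r=False !s=True s=False
Evaluating at position 4: result = True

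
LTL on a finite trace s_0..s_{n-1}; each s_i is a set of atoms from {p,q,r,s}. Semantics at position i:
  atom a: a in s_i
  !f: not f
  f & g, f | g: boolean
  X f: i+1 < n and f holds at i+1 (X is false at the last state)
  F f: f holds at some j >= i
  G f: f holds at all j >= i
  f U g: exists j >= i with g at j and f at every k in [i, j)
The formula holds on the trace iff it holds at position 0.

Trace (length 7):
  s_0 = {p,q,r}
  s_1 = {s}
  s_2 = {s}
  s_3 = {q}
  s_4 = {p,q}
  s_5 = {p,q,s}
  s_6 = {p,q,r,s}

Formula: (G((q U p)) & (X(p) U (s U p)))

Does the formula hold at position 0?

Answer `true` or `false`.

Answer: false

Derivation:
s_0={p,q,r}: (G((q U p)) & (X(p) U (s U p)))=False G((q U p))=False (q U p)=True q=True p=True (X(p) U (s U p))=True X(p)=False (s U p)=True s=False
s_1={s}: (G((q U p)) & (X(p) U (s U p)))=False G((q U p))=False (q U p)=False q=False p=False (X(p) U (s U p))=False X(p)=False (s U p)=False s=True
s_2={s}: (G((q U p)) & (X(p) U (s U p)))=False G((q U p))=False (q U p)=False q=False p=False (X(p) U (s U p))=False X(p)=False (s U p)=False s=True
s_3={q}: (G((q U p)) & (X(p) U (s U p)))=True G((q U p))=True (q U p)=True q=True p=False (X(p) U (s U p))=True X(p)=True (s U p)=False s=False
s_4={p,q}: (G((q U p)) & (X(p) U (s U p)))=True G((q U p))=True (q U p)=True q=True p=True (X(p) U (s U p))=True X(p)=True (s U p)=True s=False
s_5={p,q,s}: (G((q U p)) & (X(p) U (s U p)))=True G((q U p))=True (q U p)=True q=True p=True (X(p) U (s U p))=True X(p)=True (s U p)=True s=True
s_6={p,q,r,s}: (G((q U p)) & (X(p) U (s U p)))=True G((q U p))=True (q U p)=True q=True p=True (X(p) U (s U p))=True X(p)=False (s U p)=True s=True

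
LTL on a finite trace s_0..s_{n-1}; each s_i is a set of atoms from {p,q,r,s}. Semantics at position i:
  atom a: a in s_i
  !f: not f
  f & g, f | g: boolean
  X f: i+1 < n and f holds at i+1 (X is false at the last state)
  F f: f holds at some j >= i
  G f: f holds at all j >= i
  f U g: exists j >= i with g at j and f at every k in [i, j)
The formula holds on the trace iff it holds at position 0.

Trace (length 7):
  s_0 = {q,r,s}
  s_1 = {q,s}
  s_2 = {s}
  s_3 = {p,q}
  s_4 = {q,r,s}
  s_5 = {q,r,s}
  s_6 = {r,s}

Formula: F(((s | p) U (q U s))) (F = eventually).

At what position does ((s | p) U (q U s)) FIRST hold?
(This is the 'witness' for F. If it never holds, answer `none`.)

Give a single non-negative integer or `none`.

s_0={q,r,s}: ((s | p) U (q U s))=True (s | p)=True s=True p=False (q U s)=True q=True
s_1={q,s}: ((s | p) U (q U s))=True (s | p)=True s=True p=False (q U s)=True q=True
s_2={s}: ((s | p) U (q U s))=True (s | p)=True s=True p=False (q U s)=True q=False
s_3={p,q}: ((s | p) U (q U s))=True (s | p)=True s=False p=True (q U s)=True q=True
s_4={q,r,s}: ((s | p) U (q U s))=True (s | p)=True s=True p=False (q U s)=True q=True
s_5={q,r,s}: ((s | p) U (q U s))=True (s | p)=True s=True p=False (q U s)=True q=True
s_6={r,s}: ((s | p) U (q U s))=True (s | p)=True s=True p=False (q U s)=True q=False
F(((s | p) U (q U s))) holds; first witness at position 0.

Answer: 0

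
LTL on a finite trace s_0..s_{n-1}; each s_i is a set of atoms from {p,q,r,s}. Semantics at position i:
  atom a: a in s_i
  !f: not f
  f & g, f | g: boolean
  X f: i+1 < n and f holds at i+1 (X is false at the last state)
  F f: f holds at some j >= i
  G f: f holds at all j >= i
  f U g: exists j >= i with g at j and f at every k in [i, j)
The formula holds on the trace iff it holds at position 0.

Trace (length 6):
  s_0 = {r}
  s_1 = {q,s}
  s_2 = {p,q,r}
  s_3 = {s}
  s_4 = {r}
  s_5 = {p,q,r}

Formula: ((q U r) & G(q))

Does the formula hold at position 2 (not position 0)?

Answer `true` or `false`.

s_0={r}: ((q U r) & G(q))=False (q U r)=True q=False r=True G(q)=False
s_1={q,s}: ((q U r) & G(q))=False (q U r)=True q=True r=False G(q)=False
s_2={p,q,r}: ((q U r) & G(q))=False (q U r)=True q=True r=True G(q)=False
s_3={s}: ((q U r) & G(q))=False (q U r)=False q=False r=False G(q)=False
s_4={r}: ((q U r) & G(q))=False (q U r)=True q=False r=True G(q)=False
s_5={p,q,r}: ((q U r) & G(q))=True (q U r)=True q=True r=True G(q)=True
Evaluating at position 2: result = False

Answer: false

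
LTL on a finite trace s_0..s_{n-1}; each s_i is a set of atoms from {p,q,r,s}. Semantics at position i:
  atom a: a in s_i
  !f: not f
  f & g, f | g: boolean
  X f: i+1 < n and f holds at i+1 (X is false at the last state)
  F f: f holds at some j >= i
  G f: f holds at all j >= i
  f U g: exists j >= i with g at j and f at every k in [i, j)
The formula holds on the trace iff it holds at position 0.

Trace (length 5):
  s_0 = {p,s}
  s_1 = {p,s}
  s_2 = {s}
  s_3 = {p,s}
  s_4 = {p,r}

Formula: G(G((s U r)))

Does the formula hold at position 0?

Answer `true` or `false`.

s_0={p,s}: G(G((s U r)))=True G((s U r))=True (s U r)=True s=True r=False
s_1={p,s}: G(G((s U r)))=True G((s U r))=True (s U r)=True s=True r=False
s_2={s}: G(G((s U r)))=True G((s U r))=True (s U r)=True s=True r=False
s_3={p,s}: G(G((s U r)))=True G((s U r))=True (s U r)=True s=True r=False
s_4={p,r}: G(G((s U r)))=True G((s U r))=True (s U r)=True s=False r=True

Answer: true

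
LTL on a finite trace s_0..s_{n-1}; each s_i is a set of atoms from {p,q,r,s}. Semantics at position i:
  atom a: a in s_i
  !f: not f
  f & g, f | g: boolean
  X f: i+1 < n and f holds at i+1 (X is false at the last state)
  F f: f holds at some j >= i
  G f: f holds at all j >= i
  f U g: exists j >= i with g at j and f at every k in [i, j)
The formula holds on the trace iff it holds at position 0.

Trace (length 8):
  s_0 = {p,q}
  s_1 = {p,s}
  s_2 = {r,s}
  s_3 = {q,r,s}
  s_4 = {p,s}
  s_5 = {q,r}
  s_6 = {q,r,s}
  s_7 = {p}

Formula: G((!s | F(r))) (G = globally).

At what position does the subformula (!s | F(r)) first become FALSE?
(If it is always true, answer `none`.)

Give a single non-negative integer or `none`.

Answer: none

Derivation:
s_0={p,q}: (!s | F(r))=True !s=True s=False F(r)=True r=False
s_1={p,s}: (!s | F(r))=True !s=False s=True F(r)=True r=False
s_2={r,s}: (!s | F(r))=True !s=False s=True F(r)=True r=True
s_3={q,r,s}: (!s | F(r))=True !s=False s=True F(r)=True r=True
s_4={p,s}: (!s | F(r))=True !s=False s=True F(r)=True r=False
s_5={q,r}: (!s | F(r))=True !s=True s=False F(r)=True r=True
s_6={q,r,s}: (!s | F(r))=True !s=False s=True F(r)=True r=True
s_7={p}: (!s | F(r))=True !s=True s=False F(r)=False r=False
G((!s | F(r))) holds globally = True
No violation — formula holds at every position.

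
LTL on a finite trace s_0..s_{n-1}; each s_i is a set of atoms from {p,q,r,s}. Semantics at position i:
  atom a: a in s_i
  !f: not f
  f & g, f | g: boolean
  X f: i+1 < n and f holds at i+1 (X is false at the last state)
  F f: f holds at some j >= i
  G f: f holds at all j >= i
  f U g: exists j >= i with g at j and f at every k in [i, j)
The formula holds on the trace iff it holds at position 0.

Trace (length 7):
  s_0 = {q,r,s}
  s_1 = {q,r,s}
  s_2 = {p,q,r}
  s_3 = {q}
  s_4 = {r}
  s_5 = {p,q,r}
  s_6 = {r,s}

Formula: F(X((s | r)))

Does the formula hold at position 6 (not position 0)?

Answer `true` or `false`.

Answer: false

Derivation:
s_0={q,r,s}: F(X((s | r)))=True X((s | r))=True (s | r)=True s=True r=True
s_1={q,r,s}: F(X((s | r)))=True X((s | r))=True (s | r)=True s=True r=True
s_2={p,q,r}: F(X((s | r)))=True X((s | r))=False (s | r)=True s=False r=True
s_3={q}: F(X((s | r)))=True X((s | r))=True (s | r)=False s=False r=False
s_4={r}: F(X((s | r)))=True X((s | r))=True (s | r)=True s=False r=True
s_5={p,q,r}: F(X((s | r)))=True X((s | r))=True (s | r)=True s=False r=True
s_6={r,s}: F(X((s | r)))=False X((s | r))=False (s | r)=True s=True r=True
Evaluating at position 6: result = False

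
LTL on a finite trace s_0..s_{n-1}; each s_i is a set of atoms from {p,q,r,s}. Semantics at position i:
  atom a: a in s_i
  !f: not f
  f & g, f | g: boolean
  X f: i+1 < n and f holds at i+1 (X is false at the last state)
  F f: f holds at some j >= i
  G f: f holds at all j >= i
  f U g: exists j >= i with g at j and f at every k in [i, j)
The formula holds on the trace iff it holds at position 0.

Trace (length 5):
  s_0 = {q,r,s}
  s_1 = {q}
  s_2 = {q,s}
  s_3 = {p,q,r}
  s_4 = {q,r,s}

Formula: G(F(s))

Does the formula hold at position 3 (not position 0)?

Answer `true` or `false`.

s_0={q,r,s}: G(F(s))=True F(s)=True s=True
s_1={q}: G(F(s))=True F(s)=True s=False
s_2={q,s}: G(F(s))=True F(s)=True s=True
s_3={p,q,r}: G(F(s))=True F(s)=True s=False
s_4={q,r,s}: G(F(s))=True F(s)=True s=True
Evaluating at position 3: result = True

Answer: true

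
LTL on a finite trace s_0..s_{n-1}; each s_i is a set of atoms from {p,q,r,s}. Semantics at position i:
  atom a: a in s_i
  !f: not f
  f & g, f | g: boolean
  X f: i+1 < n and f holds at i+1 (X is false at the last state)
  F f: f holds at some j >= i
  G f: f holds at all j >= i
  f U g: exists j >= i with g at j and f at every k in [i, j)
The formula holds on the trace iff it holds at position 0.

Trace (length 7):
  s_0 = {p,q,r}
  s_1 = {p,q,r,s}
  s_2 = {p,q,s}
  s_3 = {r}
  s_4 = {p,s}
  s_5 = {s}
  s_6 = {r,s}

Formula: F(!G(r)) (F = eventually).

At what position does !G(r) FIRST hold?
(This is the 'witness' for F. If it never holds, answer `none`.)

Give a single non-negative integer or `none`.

s_0={p,q,r}: !G(r)=True G(r)=False r=True
s_1={p,q,r,s}: !G(r)=True G(r)=False r=True
s_2={p,q,s}: !G(r)=True G(r)=False r=False
s_3={r}: !G(r)=True G(r)=False r=True
s_4={p,s}: !G(r)=True G(r)=False r=False
s_5={s}: !G(r)=True G(r)=False r=False
s_6={r,s}: !G(r)=False G(r)=True r=True
F(!G(r)) holds; first witness at position 0.

Answer: 0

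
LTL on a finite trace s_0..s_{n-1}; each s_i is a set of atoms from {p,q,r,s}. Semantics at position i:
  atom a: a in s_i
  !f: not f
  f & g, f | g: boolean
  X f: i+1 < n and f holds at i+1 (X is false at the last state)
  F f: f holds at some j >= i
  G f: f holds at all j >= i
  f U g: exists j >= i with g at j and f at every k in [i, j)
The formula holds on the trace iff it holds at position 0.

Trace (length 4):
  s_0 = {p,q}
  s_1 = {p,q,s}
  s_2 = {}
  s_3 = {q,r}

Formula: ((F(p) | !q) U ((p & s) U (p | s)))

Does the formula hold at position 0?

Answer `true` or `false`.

s_0={p,q}: ((F(p) | !q) U ((p & s) U (p | s)))=True (F(p) | !q)=True F(p)=True p=True !q=False q=True ((p & s) U (p | s))=True (p & s)=False s=False (p | s)=True
s_1={p,q,s}: ((F(p) | !q) U ((p & s) U (p | s)))=True (F(p) | !q)=True F(p)=True p=True !q=False q=True ((p & s) U (p | s))=True (p & s)=True s=True (p | s)=True
s_2={}: ((F(p) | !q) U ((p & s) U (p | s)))=False (F(p) | !q)=True F(p)=False p=False !q=True q=False ((p & s) U (p | s))=False (p & s)=False s=False (p | s)=False
s_3={q,r}: ((F(p) | !q) U ((p & s) U (p | s)))=False (F(p) | !q)=False F(p)=False p=False !q=False q=True ((p & s) U (p | s))=False (p & s)=False s=False (p | s)=False

Answer: true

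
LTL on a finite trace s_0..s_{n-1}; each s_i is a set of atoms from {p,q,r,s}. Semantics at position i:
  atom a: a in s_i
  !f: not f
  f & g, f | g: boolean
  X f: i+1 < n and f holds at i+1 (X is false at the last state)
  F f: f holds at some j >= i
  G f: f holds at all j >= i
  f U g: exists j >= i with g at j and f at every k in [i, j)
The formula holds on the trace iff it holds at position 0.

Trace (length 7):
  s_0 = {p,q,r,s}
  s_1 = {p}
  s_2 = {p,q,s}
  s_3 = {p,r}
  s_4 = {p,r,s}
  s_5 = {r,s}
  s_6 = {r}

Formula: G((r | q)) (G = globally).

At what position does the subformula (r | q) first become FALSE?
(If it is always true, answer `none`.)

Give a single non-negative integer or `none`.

Answer: 1

Derivation:
s_0={p,q,r,s}: (r | q)=True r=True q=True
s_1={p}: (r | q)=False r=False q=False
s_2={p,q,s}: (r | q)=True r=False q=True
s_3={p,r}: (r | q)=True r=True q=False
s_4={p,r,s}: (r | q)=True r=True q=False
s_5={r,s}: (r | q)=True r=True q=False
s_6={r}: (r | q)=True r=True q=False
G((r | q)) holds globally = False
First violation at position 1.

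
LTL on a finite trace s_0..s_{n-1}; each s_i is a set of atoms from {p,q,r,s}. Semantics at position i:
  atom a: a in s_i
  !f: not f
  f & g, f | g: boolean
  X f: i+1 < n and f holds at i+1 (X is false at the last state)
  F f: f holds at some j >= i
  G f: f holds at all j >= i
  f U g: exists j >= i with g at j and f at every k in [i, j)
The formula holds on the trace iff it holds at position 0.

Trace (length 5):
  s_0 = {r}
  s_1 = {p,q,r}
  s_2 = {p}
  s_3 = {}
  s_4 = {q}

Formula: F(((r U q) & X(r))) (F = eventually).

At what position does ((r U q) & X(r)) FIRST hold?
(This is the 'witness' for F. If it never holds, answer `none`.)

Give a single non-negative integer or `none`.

Answer: 0

Derivation:
s_0={r}: ((r U q) & X(r))=True (r U q)=True r=True q=False X(r)=True
s_1={p,q,r}: ((r U q) & X(r))=False (r U q)=True r=True q=True X(r)=False
s_2={p}: ((r U q) & X(r))=False (r U q)=False r=False q=False X(r)=False
s_3={}: ((r U q) & X(r))=False (r U q)=False r=False q=False X(r)=False
s_4={q}: ((r U q) & X(r))=False (r U q)=True r=False q=True X(r)=False
F(((r U q) & X(r))) holds; first witness at position 0.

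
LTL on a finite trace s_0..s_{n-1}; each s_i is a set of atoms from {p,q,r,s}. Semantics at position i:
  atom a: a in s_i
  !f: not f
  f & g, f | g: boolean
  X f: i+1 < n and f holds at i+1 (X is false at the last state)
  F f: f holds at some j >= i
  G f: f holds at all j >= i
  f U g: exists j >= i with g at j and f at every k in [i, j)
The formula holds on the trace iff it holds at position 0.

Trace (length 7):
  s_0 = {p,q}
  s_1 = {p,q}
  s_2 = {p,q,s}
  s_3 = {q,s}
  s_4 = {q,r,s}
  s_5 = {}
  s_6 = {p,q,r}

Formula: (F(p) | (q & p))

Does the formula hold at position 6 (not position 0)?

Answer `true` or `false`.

Answer: true

Derivation:
s_0={p,q}: (F(p) | (q & p))=True F(p)=True p=True (q & p)=True q=True
s_1={p,q}: (F(p) | (q & p))=True F(p)=True p=True (q & p)=True q=True
s_2={p,q,s}: (F(p) | (q & p))=True F(p)=True p=True (q & p)=True q=True
s_3={q,s}: (F(p) | (q & p))=True F(p)=True p=False (q & p)=False q=True
s_4={q,r,s}: (F(p) | (q & p))=True F(p)=True p=False (q & p)=False q=True
s_5={}: (F(p) | (q & p))=True F(p)=True p=False (q & p)=False q=False
s_6={p,q,r}: (F(p) | (q & p))=True F(p)=True p=True (q & p)=True q=True
Evaluating at position 6: result = True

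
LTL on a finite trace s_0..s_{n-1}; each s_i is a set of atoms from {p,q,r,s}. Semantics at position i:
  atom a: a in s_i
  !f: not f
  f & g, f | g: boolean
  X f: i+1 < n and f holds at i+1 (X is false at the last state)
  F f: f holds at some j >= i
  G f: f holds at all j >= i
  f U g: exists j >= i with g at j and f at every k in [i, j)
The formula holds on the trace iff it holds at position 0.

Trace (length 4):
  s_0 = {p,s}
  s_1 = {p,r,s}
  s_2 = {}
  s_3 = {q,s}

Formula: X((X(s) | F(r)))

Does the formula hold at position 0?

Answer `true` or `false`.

Answer: true

Derivation:
s_0={p,s}: X((X(s) | F(r)))=True (X(s) | F(r))=True X(s)=True s=True F(r)=True r=False
s_1={p,r,s}: X((X(s) | F(r)))=True (X(s) | F(r))=True X(s)=False s=True F(r)=True r=True
s_2={}: X((X(s) | F(r)))=False (X(s) | F(r))=True X(s)=True s=False F(r)=False r=False
s_3={q,s}: X((X(s) | F(r)))=False (X(s) | F(r))=False X(s)=False s=True F(r)=False r=False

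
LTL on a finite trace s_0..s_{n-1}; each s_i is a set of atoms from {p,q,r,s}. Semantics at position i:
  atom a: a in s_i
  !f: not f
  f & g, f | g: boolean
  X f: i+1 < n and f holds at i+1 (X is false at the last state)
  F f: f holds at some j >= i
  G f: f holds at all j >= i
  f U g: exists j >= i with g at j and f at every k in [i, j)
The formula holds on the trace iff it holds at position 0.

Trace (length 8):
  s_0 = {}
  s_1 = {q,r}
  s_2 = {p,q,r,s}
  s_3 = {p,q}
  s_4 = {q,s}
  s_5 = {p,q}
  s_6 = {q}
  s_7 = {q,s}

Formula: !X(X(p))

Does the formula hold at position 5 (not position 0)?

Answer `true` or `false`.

s_0={}: !X(X(p))=False X(X(p))=True X(p)=False p=False
s_1={q,r}: !X(X(p))=False X(X(p))=True X(p)=True p=False
s_2={p,q,r,s}: !X(X(p))=True X(X(p))=False X(p)=True p=True
s_3={p,q}: !X(X(p))=False X(X(p))=True X(p)=False p=True
s_4={q,s}: !X(X(p))=True X(X(p))=False X(p)=True p=False
s_5={p,q}: !X(X(p))=True X(X(p))=False X(p)=False p=True
s_6={q}: !X(X(p))=True X(X(p))=False X(p)=False p=False
s_7={q,s}: !X(X(p))=True X(X(p))=False X(p)=False p=False
Evaluating at position 5: result = True

Answer: true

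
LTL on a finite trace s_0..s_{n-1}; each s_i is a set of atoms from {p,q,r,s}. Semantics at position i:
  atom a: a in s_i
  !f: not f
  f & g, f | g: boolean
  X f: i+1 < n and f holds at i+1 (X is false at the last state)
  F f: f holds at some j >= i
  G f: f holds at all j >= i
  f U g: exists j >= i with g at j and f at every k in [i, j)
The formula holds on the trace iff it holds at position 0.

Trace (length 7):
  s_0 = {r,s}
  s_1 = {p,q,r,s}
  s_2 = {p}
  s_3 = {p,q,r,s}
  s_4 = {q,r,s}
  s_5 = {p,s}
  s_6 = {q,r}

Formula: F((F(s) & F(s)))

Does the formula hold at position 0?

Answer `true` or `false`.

Answer: true

Derivation:
s_0={r,s}: F((F(s) & F(s)))=True (F(s) & F(s))=True F(s)=True s=True
s_1={p,q,r,s}: F((F(s) & F(s)))=True (F(s) & F(s))=True F(s)=True s=True
s_2={p}: F((F(s) & F(s)))=True (F(s) & F(s))=True F(s)=True s=False
s_3={p,q,r,s}: F((F(s) & F(s)))=True (F(s) & F(s))=True F(s)=True s=True
s_4={q,r,s}: F((F(s) & F(s)))=True (F(s) & F(s))=True F(s)=True s=True
s_5={p,s}: F((F(s) & F(s)))=True (F(s) & F(s))=True F(s)=True s=True
s_6={q,r}: F((F(s) & F(s)))=False (F(s) & F(s))=False F(s)=False s=False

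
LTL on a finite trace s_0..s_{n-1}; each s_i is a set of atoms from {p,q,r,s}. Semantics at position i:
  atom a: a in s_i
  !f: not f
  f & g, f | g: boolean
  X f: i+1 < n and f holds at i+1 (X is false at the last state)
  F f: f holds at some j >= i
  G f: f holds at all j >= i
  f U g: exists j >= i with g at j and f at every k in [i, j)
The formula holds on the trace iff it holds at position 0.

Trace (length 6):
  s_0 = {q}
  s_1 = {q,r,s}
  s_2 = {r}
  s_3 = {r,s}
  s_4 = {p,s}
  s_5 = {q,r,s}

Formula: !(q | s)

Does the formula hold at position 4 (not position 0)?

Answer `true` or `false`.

Answer: false

Derivation:
s_0={q}: !(q | s)=False (q | s)=True q=True s=False
s_1={q,r,s}: !(q | s)=False (q | s)=True q=True s=True
s_2={r}: !(q | s)=True (q | s)=False q=False s=False
s_3={r,s}: !(q | s)=False (q | s)=True q=False s=True
s_4={p,s}: !(q | s)=False (q | s)=True q=False s=True
s_5={q,r,s}: !(q | s)=False (q | s)=True q=True s=True
Evaluating at position 4: result = False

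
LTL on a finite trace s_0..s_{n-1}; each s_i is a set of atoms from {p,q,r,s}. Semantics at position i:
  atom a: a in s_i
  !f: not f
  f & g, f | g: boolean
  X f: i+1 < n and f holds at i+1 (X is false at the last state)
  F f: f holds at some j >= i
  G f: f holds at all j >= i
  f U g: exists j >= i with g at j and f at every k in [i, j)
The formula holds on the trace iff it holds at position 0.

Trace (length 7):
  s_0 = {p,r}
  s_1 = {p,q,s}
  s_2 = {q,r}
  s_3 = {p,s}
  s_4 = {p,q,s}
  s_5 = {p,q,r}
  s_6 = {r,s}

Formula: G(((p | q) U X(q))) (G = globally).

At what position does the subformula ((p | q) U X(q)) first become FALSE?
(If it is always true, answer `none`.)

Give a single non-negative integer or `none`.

Answer: 5

Derivation:
s_0={p,r}: ((p | q) U X(q))=True (p | q)=True p=True q=False X(q)=True
s_1={p,q,s}: ((p | q) U X(q))=True (p | q)=True p=True q=True X(q)=True
s_2={q,r}: ((p | q) U X(q))=True (p | q)=True p=False q=True X(q)=False
s_3={p,s}: ((p | q) U X(q))=True (p | q)=True p=True q=False X(q)=True
s_4={p,q,s}: ((p | q) U X(q))=True (p | q)=True p=True q=True X(q)=True
s_5={p,q,r}: ((p | q) U X(q))=False (p | q)=True p=True q=True X(q)=False
s_6={r,s}: ((p | q) U X(q))=False (p | q)=False p=False q=False X(q)=False
G(((p | q) U X(q))) holds globally = False
First violation at position 5.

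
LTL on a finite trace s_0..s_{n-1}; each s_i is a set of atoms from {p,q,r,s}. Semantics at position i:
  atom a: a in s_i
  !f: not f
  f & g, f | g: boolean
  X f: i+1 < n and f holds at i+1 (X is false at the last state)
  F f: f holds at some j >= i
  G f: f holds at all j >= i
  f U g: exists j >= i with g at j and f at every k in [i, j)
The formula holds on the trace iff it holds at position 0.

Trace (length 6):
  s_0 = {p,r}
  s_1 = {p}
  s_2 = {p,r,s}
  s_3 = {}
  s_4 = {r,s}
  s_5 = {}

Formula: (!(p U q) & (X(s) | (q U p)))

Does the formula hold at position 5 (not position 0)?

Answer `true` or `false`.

Answer: false

Derivation:
s_0={p,r}: (!(p U q) & (X(s) | (q U p)))=True !(p U q)=True (p U q)=False p=True q=False (X(s) | (q U p))=True X(s)=False s=False (q U p)=True
s_1={p}: (!(p U q) & (X(s) | (q U p)))=True !(p U q)=True (p U q)=False p=True q=False (X(s) | (q U p))=True X(s)=True s=False (q U p)=True
s_2={p,r,s}: (!(p U q) & (X(s) | (q U p)))=True !(p U q)=True (p U q)=False p=True q=False (X(s) | (q U p))=True X(s)=False s=True (q U p)=True
s_3={}: (!(p U q) & (X(s) | (q U p)))=True !(p U q)=True (p U q)=False p=False q=False (X(s) | (q U p))=True X(s)=True s=False (q U p)=False
s_4={r,s}: (!(p U q) & (X(s) | (q U p)))=False !(p U q)=True (p U q)=False p=False q=False (X(s) | (q U p))=False X(s)=False s=True (q U p)=False
s_5={}: (!(p U q) & (X(s) | (q U p)))=False !(p U q)=True (p U q)=False p=False q=False (X(s) | (q U p))=False X(s)=False s=False (q U p)=False
Evaluating at position 5: result = False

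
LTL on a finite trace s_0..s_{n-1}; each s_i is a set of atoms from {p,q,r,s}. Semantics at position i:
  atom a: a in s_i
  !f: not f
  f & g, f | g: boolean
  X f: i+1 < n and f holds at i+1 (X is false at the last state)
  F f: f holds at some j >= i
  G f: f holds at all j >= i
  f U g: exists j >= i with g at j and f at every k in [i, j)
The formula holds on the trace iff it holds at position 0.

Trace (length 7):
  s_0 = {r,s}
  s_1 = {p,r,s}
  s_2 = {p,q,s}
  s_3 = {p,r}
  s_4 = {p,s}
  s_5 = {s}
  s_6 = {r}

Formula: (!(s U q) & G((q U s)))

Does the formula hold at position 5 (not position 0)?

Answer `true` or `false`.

Answer: false

Derivation:
s_0={r,s}: (!(s U q) & G((q U s)))=False !(s U q)=False (s U q)=True s=True q=False G((q U s))=False (q U s)=True
s_1={p,r,s}: (!(s U q) & G((q U s)))=False !(s U q)=False (s U q)=True s=True q=False G((q U s))=False (q U s)=True
s_2={p,q,s}: (!(s U q) & G((q U s)))=False !(s U q)=False (s U q)=True s=True q=True G((q U s))=False (q U s)=True
s_3={p,r}: (!(s U q) & G((q U s)))=False !(s U q)=True (s U q)=False s=False q=False G((q U s))=False (q U s)=False
s_4={p,s}: (!(s U q) & G((q U s)))=False !(s U q)=True (s U q)=False s=True q=False G((q U s))=False (q U s)=True
s_5={s}: (!(s U q) & G((q U s)))=False !(s U q)=True (s U q)=False s=True q=False G((q U s))=False (q U s)=True
s_6={r}: (!(s U q) & G((q U s)))=False !(s U q)=True (s U q)=False s=False q=False G((q U s))=False (q U s)=False
Evaluating at position 5: result = False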